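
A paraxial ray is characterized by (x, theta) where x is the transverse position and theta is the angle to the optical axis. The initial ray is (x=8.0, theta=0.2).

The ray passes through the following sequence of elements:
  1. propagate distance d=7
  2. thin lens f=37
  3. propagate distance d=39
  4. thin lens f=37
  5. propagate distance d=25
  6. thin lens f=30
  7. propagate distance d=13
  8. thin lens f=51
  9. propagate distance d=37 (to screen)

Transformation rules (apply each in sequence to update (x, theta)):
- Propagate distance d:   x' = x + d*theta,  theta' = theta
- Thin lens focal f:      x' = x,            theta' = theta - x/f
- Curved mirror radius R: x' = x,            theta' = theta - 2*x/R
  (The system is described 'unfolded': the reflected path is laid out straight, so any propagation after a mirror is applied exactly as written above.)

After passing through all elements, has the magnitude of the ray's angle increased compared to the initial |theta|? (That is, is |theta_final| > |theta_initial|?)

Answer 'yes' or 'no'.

Answer: yes

Derivation:
Initial: x=8.0000 theta=0.2000
After 1 (propagate distance d=7): x=9.4000 theta=0.2000
After 2 (thin lens f=37): x=9.4000 theta=-2/37 (≈-0.0541)
After 3 (propagate distance d=39): x=1349/185 (≈7.2919) theta=-2/37 (≈-0.0541)
After 4 (thin lens f=37): x=1349/185 (≈7.2919) theta=-1719/6845 (≈-0.2511)
After 5 (propagate distance d=25): x=6938/6845 (≈1.0136) theta=-1719/6845 (≈-0.2511)
After 6 (thin lens f=30): x=6938/6845 (≈1.0136) theta=-29254/102675 (≈-0.2849)
After 7 (propagate distance d=13): x=-276232/102675 (≈-2.6904) theta=-29254/102675 (≈-0.2849)
After 8 (thin lens f=51): x=-276232/102675 (≈-2.6904) theta=-1215722/5236425 (≈-0.2322)
After 9 (propagate distance d=37 (to screen)): x=-59069546/5236425 (≈-11.2805) theta=-1215722/5236425 (≈-0.2322)
|theta_initial|=0.2000 |theta_final|=1215722/5236425 (≈0.2322) -> increased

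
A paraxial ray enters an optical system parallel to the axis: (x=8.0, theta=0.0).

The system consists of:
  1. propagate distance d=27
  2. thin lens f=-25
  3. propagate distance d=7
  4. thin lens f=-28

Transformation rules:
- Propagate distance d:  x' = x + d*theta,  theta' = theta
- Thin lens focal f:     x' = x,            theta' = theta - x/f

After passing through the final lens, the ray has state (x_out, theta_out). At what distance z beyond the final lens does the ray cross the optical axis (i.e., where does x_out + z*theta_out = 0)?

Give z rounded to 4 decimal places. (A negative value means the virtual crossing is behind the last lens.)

Answer: -14.9333

Derivation:
Initial: x=8.0000 theta=0.0000
After 1 (propagate distance d=27): x=8.0000 theta=0.0000
After 2 (thin lens f=-25): x=8.0000 theta=0.3200
After 3 (propagate distance d=7): x=10.2400 theta=0.3200
After 4 (thin lens f=-28): x=10.2400 theta=24/35 (≈0.6857)
z_focus = -x_out/theta_out = -(10.2400)/(24/35) = -224/15 ≈ -14.9333
Rounded to 4 decimal places: z = -14.9333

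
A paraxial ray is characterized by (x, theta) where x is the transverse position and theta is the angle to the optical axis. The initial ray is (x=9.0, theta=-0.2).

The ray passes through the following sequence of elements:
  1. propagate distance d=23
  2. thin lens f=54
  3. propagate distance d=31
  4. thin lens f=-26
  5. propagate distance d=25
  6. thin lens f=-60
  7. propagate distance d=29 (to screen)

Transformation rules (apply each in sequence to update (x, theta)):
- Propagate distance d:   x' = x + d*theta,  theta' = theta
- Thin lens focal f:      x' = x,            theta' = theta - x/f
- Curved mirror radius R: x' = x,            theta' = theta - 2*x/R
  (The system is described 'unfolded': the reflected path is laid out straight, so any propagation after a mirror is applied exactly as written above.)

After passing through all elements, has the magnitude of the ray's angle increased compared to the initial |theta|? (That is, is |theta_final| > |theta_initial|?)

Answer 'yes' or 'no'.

Answer: yes

Derivation:
Initial: x=9.0000 theta=-0.2000
After 1 (propagate distance d=23): x=4.4000 theta=-0.2000
After 2 (thin lens f=54): x=4.4000 theta=-38/135 (≈-0.2815)
After 3 (propagate distance d=31): x=-584/135 (≈-4.3259) theta=-38/135 (≈-0.2815)
After 4 (thin lens f=-26): x=-584/135 (≈-4.3259) theta=-262/585 (≈-0.4479)
After 5 (propagate distance d=25): x=-27242/1755 (≈-15.5225) theta=-262/585 (≈-0.4479)
After 6 (thin lens f=-60): x=-27242/1755 (≈-15.5225) theta=-37201/52650 (≈-0.7066)
After 7 (propagate distance d=29 (to screen)): x=-145853/4050 (≈-36.0131) theta=-37201/52650 (≈-0.7066)
|theta_initial|=0.2000 |theta_final|=37201/52650 (≈0.7066) -> increased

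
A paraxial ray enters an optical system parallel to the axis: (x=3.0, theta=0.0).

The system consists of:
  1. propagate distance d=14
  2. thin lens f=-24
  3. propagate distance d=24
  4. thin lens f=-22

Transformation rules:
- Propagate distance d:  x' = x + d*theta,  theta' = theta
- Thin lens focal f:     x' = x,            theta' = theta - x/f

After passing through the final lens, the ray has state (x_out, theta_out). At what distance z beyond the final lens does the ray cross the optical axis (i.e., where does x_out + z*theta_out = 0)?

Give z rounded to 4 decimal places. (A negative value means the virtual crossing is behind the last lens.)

Initial: x=3.0000 theta=0.0000
After 1 (propagate distance d=14): x=3.0000 theta=0.0000
After 2 (thin lens f=-24): x=3.0000 theta=0.1250
After 3 (propagate distance d=24): x=6.0000 theta=0.1250
After 4 (thin lens f=-22): x=6.0000 theta=35/88 (≈0.3977)
z_focus = -x_out/theta_out = -(6.0000)/(35/88) = -528/35 ≈ -15.0857
Rounded to 4 decimal places: z = -15.0857

Answer: -15.0857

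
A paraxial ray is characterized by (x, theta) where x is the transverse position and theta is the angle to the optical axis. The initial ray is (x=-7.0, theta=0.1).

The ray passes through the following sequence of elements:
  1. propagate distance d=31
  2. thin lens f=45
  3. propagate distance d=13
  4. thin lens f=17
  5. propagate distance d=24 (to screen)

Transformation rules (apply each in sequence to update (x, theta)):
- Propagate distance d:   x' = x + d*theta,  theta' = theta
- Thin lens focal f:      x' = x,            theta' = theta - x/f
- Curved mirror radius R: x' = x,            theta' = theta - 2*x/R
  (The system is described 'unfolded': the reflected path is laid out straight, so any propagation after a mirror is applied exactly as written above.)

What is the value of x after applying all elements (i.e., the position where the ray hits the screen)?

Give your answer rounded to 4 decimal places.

Answer: 5.0867

Derivation:
Initial: x=-7.0000 theta=0.1000
After 1 (propagate distance d=31): x=-3.9000 theta=0.1000
After 2 (thin lens f=45): x=-3.9000 theta=14/75 (≈0.1867)
After 3 (propagate distance d=13): x=-221/150 (≈-1.4733) theta=14/75 (≈0.1867)
After 4 (thin lens f=17): x=-221/150 (≈-1.4733) theta=41/150 (≈0.2733)
After 5 (propagate distance d=24 (to screen)): x=763/150 (≈5.0867) theta=41/150 (≈0.2733)
Rounded to 4 decimal places: x = 5.0867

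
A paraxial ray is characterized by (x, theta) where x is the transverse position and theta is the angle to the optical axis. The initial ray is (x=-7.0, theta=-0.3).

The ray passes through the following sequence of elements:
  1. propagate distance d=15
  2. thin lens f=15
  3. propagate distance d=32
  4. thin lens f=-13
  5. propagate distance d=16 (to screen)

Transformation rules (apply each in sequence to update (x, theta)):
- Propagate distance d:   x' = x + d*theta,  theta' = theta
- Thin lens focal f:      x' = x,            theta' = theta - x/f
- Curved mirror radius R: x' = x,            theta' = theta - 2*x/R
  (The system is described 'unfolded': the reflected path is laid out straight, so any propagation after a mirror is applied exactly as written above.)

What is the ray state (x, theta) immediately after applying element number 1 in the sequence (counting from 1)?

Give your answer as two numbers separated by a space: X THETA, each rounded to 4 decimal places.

Initial: x=-7.0000 theta=-0.3000
After 1 (propagate distance d=15): x=-11.5000 theta=-0.3000
Rounded to 4 decimal places: x = -11.5000, theta = -0.3000

Answer: -11.5000 -0.3000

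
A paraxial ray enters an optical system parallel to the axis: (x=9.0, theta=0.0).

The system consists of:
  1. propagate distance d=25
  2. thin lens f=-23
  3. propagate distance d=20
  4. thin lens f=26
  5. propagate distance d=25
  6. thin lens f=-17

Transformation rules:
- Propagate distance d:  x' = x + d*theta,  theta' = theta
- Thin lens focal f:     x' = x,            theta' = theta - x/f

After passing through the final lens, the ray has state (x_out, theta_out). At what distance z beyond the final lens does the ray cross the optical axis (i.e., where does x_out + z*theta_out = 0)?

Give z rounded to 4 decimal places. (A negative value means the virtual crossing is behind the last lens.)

Answer: -29.1609

Derivation:
Initial: x=9.0000 theta=0.0000
After 1 (propagate distance d=25): x=9.0000 theta=0.0000
After 2 (thin lens f=-23): x=9.0000 theta=9/23 (≈0.3913)
After 3 (propagate distance d=20): x=387/23 (≈16.8261) theta=9/23 (≈0.3913)
After 4 (thin lens f=26): x=387/23 (≈16.8261) theta=-153/598 (≈-0.2559)
After 5 (propagate distance d=25): x=6237/598 (≈10.4298) theta=-153/598 (≈-0.2559)
After 6 (thin lens f=-17): x=6237/598 (≈10.4298) theta=1818/5083 (≈0.3577)
z_focus = -x_out/theta_out = -(6237/598)/(1818/5083) = -11781/404 ≈ -29.1609
Rounded to 4 decimal places: z = -29.1609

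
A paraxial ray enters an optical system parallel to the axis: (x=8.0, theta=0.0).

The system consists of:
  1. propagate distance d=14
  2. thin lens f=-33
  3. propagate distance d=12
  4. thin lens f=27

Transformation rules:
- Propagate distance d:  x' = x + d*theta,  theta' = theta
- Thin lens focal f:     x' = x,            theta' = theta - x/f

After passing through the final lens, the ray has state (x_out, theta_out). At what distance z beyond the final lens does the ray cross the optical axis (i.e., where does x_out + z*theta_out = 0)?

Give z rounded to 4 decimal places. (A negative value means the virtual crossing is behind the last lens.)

Answer: 67.5000

Derivation:
Initial: x=8.0000 theta=0.0000
After 1 (propagate distance d=14): x=8.0000 theta=0.0000
After 2 (thin lens f=-33): x=8.0000 theta=8/33 (≈0.2424)
After 3 (propagate distance d=12): x=120/11 (≈10.9091) theta=8/33 (≈0.2424)
After 4 (thin lens f=27): x=120/11 (≈10.9091) theta=-16/99 (≈-0.1616)
z_focus = -x_out/theta_out = -(120/11)/(-16/99) = 67.5000
Rounded to 4 decimal places: z = 67.5000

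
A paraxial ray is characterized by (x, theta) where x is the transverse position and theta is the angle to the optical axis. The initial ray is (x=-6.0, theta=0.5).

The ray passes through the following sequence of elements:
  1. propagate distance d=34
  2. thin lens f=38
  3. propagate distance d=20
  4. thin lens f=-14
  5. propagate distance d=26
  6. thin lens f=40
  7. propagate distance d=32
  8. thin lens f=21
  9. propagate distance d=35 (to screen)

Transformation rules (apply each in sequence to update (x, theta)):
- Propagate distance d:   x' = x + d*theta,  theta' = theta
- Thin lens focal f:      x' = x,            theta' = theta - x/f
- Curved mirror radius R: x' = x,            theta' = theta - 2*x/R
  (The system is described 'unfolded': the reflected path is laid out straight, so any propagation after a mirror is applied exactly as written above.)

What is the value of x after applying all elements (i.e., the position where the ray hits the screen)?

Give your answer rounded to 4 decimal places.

Initial: x=-6.0000 theta=0.5000
After 1 (propagate distance d=34): x=11.0000 theta=0.5000
After 2 (thin lens f=38): x=11.0000 theta=4/19 (≈0.2105)
After 3 (propagate distance d=20): x=289/19 (≈15.2105) theta=4/19 (≈0.2105)
After 4 (thin lens f=-14): x=289/19 (≈15.2105) theta=345/266 (≈1.2970)
After 5 (propagate distance d=26): x=6508/133 (≈48.9323) theta=345/266 (≈1.2970)
After 6 (thin lens f=40): x=6508/133 (≈48.9323) theta=7/95 (≈0.0737)
After 7 (propagate distance d=32): x=34108/665 (≈51.2902) theta=7/95 (≈0.0737)
After 8 (thin lens f=21): x=34108/665 (≈51.2902) theta=-1741/735 (≈-2.3687)
After 9 (propagate distance d=35 (to screen)): x=-63071/1995 (≈-31.6145) theta=-1741/735 (≈-2.3687)
Rounded to 4 decimal places: x = -31.6145

Answer: -31.6145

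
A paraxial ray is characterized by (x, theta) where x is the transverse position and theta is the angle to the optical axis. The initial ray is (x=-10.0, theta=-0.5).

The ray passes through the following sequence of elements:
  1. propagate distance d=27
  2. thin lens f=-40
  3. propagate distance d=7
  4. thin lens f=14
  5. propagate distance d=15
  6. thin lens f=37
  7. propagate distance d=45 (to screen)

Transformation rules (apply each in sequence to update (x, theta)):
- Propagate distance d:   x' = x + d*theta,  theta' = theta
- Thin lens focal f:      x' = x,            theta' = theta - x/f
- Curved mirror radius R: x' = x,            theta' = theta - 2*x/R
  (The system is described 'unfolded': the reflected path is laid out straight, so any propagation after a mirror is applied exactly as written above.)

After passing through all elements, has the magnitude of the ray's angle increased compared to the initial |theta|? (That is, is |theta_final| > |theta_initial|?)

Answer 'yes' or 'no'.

Answer: yes

Derivation:
Initial: x=-10.0000 theta=-0.5000
After 1 (propagate distance d=27): x=-23.5000 theta=-0.5000
After 2 (thin lens f=-40): x=-23.5000 theta=-1.0875
After 3 (propagate distance d=7): x=-31.1125 theta=-1.0875
After 4 (thin lens f=14): x=-31.1125 theta=1271/1120 (≈1.1348)
After 5 (propagate distance d=15): x=-15781/1120 (≈-14.0902) theta=1271/1120 (≈1.1348)
After 6 (thin lens f=37): x=-15781/1120 (≈-14.0902) theta=7851/5180 (≈1.5156)
After 7 (propagate distance d=45 (to screen)): x=2242463/41440 (≈54.1135) theta=7851/5180 (≈1.5156)
|theta_initial|=0.5000 |theta_final|=7851/5180 (≈1.5156) -> increased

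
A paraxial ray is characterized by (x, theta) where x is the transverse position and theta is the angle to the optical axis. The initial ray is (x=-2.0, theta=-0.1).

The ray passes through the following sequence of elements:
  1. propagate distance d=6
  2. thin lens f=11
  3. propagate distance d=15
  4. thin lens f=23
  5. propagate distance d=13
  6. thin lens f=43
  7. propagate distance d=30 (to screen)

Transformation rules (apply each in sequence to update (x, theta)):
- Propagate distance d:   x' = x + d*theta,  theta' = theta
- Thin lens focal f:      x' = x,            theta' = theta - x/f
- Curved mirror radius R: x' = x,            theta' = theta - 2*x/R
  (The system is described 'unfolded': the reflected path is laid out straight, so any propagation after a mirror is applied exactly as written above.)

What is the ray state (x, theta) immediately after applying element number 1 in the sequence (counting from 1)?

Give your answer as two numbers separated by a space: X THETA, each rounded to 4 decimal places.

Initial: x=-2.0000 theta=-0.1000
After 1 (propagate distance d=6): x=-2.6000 theta=-0.1000
Rounded to 4 decimal places: x = -2.6000, theta = -0.1000

Answer: -2.6000 -0.1000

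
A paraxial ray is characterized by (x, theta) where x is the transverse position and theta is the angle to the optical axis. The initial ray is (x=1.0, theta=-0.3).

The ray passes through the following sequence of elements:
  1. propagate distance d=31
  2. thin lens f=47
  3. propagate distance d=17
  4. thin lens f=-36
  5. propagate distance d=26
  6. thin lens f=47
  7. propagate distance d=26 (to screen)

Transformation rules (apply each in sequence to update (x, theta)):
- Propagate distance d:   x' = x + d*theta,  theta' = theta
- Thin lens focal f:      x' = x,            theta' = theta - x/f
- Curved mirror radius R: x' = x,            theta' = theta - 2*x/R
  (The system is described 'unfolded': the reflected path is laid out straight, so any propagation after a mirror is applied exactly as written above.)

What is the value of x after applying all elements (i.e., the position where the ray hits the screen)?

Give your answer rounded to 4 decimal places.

Answer: -20.1529

Derivation:
Initial: x=1.0000 theta=-0.3000
After 1 (propagate distance d=31): x=-8.3000 theta=-0.3000
After 2 (thin lens f=47): x=-8.3000 theta=-29/235 (≈-0.1234)
After 3 (propagate distance d=17): x=-4887/470 (≈-10.3979) theta=-29/235 (≈-0.1234)
After 4 (thin lens f=-36): x=-4887/470 (≈-10.3979) theta=-155/376 (≈-0.4122)
After 5 (propagate distance d=26): x=-19849/940 (≈-21.1160) theta=-155/376 (≈-0.4122)
After 6 (thin lens f=47): x=-19849/940 (≈-21.1160) theta=3273/88360 (≈0.0370)
After 7 (propagate distance d=26 (to screen)): x=-445177/22090 (≈-20.1529) theta=3273/88360 (≈0.0370)
Rounded to 4 decimal places: x = -20.1529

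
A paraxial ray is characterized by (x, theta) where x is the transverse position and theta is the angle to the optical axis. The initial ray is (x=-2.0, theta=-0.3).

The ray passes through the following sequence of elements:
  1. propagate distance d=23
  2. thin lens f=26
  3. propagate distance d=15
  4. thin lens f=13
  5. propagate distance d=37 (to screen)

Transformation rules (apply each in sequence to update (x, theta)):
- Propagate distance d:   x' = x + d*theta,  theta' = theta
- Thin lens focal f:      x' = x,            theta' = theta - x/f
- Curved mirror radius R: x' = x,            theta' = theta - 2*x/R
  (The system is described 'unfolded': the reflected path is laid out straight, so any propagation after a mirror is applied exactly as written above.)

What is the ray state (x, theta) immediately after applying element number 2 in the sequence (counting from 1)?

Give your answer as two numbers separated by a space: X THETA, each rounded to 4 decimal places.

Answer: -8.9000 0.0423

Derivation:
Initial: x=-2.0000 theta=-0.3000
After 1 (propagate distance d=23): x=-8.9000 theta=-0.3000
After 2 (thin lens f=26): x=-8.9000 theta=11/260 (≈0.0423)
Rounded to 4 decimal places: x = -8.9000, theta = 0.0423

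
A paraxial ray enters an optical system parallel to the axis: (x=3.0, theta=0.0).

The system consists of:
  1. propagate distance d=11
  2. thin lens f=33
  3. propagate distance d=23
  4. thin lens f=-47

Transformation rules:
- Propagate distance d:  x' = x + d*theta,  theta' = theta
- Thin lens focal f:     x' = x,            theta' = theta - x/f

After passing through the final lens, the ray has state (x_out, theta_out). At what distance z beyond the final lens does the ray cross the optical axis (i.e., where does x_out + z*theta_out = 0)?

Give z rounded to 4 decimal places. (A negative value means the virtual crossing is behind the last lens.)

Answer: 12.7027

Derivation:
Initial: x=3.0000 theta=0.0000
After 1 (propagate distance d=11): x=3.0000 theta=0.0000
After 2 (thin lens f=33): x=3.0000 theta=-1/11 (≈-0.0909)
After 3 (propagate distance d=23): x=10/11 (≈0.9091) theta=-1/11 (≈-0.0909)
After 4 (thin lens f=-47): x=10/11 (≈0.9091) theta=-37/517 (≈-0.0716)
z_focus = -x_out/theta_out = -(10/11)/(-37/517) = 470/37 ≈ 12.7027
Rounded to 4 decimal places: z = 12.7027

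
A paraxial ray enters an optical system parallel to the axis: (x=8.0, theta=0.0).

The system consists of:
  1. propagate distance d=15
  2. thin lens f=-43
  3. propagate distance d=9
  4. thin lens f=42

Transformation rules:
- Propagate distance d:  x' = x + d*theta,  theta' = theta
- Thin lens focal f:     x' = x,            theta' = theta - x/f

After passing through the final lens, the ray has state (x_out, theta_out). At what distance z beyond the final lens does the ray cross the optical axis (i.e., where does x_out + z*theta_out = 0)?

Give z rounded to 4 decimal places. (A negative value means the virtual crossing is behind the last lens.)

Initial: x=8.0000 theta=0.0000
After 1 (propagate distance d=15): x=8.0000 theta=0.0000
After 2 (thin lens f=-43): x=8.0000 theta=8/43 (≈0.1860)
After 3 (propagate distance d=9): x=416/43 (≈9.6744) theta=8/43 (≈0.1860)
After 4 (thin lens f=42): x=416/43 (≈9.6744) theta=-40/903 (≈-0.0443)
z_focus = -x_out/theta_out = -(416/43)/(-40/903) = 218.4000
Rounded to 4 decimal places: z = 218.4000

Answer: 218.4000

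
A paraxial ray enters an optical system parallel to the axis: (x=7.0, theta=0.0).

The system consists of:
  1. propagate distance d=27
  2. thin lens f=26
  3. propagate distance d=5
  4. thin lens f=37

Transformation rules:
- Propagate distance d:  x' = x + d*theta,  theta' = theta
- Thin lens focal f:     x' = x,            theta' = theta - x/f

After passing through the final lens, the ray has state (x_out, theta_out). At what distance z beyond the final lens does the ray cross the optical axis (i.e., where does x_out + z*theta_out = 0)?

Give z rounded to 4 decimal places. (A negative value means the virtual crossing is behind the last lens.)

Initial: x=7.0000 theta=0.0000
After 1 (propagate distance d=27): x=7.0000 theta=0.0000
After 2 (thin lens f=26): x=7.0000 theta=-7/26 (≈-0.2692)
After 3 (propagate distance d=5): x=147/26 (≈5.6538) theta=-7/26 (≈-0.2692)
After 4 (thin lens f=37): x=147/26 (≈5.6538) theta=-203/481 (≈-0.4220)
z_focus = -x_out/theta_out = -(147/26)/(-203/481) = 777/58 ≈ 13.3966
Rounded to 4 decimal places: z = 13.3966

Answer: 13.3966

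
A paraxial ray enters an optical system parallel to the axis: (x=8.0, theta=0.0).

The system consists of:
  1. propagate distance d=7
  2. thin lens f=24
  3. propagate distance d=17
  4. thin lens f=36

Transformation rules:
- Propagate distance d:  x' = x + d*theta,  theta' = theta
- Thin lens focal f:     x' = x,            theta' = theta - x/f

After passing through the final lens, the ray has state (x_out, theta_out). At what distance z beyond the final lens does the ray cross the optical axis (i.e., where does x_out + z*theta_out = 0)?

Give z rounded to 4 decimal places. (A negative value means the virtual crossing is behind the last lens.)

Answer: 5.8605

Derivation:
Initial: x=8.0000 theta=0.0000
After 1 (propagate distance d=7): x=8.0000 theta=0.0000
After 2 (thin lens f=24): x=8.0000 theta=-1/3 (≈-0.3333)
After 3 (propagate distance d=17): x=7/3 (≈2.3333) theta=-1/3 (≈-0.3333)
After 4 (thin lens f=36): x=7/3 (≈2.3333) theta=-43/108 (≈-0.3981)
z_focus = -x_out/theta_out = -(7/3)/(-43/108) = 252/43 ≈ 5.8605
Rounded to 4 decimal places: z = 5.8605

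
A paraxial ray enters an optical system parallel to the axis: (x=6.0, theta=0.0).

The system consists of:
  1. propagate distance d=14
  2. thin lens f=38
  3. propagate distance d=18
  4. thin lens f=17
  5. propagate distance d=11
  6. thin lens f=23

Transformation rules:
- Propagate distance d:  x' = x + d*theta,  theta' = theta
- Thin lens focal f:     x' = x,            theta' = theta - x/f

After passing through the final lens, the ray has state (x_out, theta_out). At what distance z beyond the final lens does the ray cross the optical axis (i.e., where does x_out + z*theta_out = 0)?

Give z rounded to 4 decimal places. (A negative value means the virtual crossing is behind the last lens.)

Initial: x=6.0000 theta=0.0000
After 1 (propagate distance d=14): x=6.0000 theta=0.0000
After 2 (thin lens f=38): x=6.0000 theta=-3/19 (≈-0.1579)
After 3 (propagate distance d=18): x=60/19 (≈3.1579) theta=-3/19 (≈-0.1579)
After 4 (thin lens f=17): x=60/19 (≈3.1579) theta=-111/323 (≈-0.3437)
After 5 (propagate distance d=11): x=-201/323 (≈-0.6223) theta=-111/323 (≈-0.3437)
After 6 (thin lens f=23): x=-201/323 (≈-0.6223) theta=-2352/7429 (≈-0.3166)
z_focus = -x_out/theta_out = -(-201/323)/(-2352/7429) = -1541/784 ≈ -1.9656
Rounded to 4 decimal places: z = -1.9656

Answer: -1.9656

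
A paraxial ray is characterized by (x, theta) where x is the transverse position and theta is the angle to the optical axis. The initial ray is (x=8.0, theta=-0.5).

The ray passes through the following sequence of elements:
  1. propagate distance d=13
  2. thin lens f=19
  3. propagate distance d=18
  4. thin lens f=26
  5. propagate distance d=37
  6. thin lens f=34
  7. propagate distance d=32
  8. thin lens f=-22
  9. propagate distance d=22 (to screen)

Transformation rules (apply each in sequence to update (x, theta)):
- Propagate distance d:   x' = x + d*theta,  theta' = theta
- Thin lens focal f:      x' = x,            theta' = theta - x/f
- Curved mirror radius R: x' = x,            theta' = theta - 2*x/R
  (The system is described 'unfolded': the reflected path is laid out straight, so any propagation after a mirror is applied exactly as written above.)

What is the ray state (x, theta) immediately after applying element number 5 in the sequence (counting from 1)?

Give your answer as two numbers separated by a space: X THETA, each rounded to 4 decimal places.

Answer: -17.6468 -0.2358

Derivation:
Initial: x=8.0000 theta=-0.5000
After 1 (propagate distance d=13): x=1.5000 theta=-0.5000
After 2 (thin lens f=19): x=1.5000 theta=-11/19 (≈-0.5789)
After 3 (propagate distance d=18): x=-339/38 (≈-8.9211) theta=-11/19 (≈-0.5789)
After 4 (thin lens f=26): x=-339/38 (≈-8.9211) theta=-233/988 (≈-0.2358)
After 5 (propagate distance d=37): x=-17435/988 (≈-17.6468) theta=-233/988 (≈-0.2358)
Rounded to 4 decimal places: x = -17.6468, theta = -0.2358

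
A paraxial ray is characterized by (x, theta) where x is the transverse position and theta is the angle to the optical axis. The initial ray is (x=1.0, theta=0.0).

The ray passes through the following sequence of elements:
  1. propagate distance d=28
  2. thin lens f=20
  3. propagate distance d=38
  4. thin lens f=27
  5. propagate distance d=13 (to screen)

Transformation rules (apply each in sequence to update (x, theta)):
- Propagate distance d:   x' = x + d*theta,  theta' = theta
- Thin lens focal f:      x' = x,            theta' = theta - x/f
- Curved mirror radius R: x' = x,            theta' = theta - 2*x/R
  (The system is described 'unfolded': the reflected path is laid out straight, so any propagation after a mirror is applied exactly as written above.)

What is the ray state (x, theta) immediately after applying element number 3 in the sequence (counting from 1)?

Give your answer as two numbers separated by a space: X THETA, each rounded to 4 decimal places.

Answer: -0.9000 -0.0500

Derivation:
Initial: x=1.0000 theta=0.0000
After 1 (propagate distance d=28): x=1.0000 theta=0.0000
After 2 (thin lens f=20): x=1.0000 theta=-0.0500
After 3 (propagate distance d=38): x=-0.9000 theta=-0.0500
Rounded to 4 decimal places: x = -0.9000, theta = -0.0500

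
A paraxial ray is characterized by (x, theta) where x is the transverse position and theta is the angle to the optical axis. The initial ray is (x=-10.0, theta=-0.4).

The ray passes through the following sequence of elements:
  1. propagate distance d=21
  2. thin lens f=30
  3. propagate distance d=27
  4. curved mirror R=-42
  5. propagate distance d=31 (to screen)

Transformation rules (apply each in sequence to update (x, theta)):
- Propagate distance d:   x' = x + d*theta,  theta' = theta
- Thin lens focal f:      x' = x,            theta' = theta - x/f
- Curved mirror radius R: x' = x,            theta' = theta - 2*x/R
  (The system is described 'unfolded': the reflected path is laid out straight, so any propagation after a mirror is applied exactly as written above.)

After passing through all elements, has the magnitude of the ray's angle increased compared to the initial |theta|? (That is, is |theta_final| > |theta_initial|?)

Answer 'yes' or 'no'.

Initial: x=-10.0000 theta=-0.4000
After 1 (propagate distance d=21): x=-18.4000 theta=-0.4000
After 2 (thin lens f=30): x=-18.4000 theta=16/75 (≈0.2133)
After 3 (propagate distance d=27): x=-12.6400 theta=16/75 (≈0.2133)
After 4 (curved mirror R=-42): x=-12.6400 theta=-68/175 (≈-0.3886)
After 5 (propagate distance d=31 (to screen)): x=-864/35 (≈-24.6857) theta=-68/175 (≈-0.3886)
|theta_initial|=0.4000 |theta_final|=68/175 (≈0.3886) -> not increased

Answer: no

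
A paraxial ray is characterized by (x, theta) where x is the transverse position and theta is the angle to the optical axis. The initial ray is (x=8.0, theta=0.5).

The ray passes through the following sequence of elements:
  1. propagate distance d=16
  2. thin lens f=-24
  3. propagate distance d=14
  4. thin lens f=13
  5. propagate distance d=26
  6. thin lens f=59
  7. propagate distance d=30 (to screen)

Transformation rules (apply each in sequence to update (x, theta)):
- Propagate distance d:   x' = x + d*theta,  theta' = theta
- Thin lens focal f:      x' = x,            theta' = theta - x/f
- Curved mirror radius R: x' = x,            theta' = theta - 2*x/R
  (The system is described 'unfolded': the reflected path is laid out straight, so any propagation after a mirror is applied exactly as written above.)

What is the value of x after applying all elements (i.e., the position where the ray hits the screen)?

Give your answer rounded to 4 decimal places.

Initial: x=8.0000 theta=0.5000
After 1 (propagate distance d=16): x=16.0000 theta=0.5000
After 2 (thin lens f=-24): x=16.0000 theta=7/6 (≈1.1667)
After 3 (propagate distance d=14): x=97/3 (≈32.3333) theta=7/6 (≈1.1667)
After 4 (thin lens f=13): x=97/3 (≈32.3333) theta=-103/78 (≈-1.3205)
After 5 (propagate distance d=26): x=-2.0000 theta=-103/78 (≈-1.3205)
After 6 (thin lens f=59): x=-2.0000 theta=-5921/4602 (≈-1.2866)
After 7 (propagate distance d=30 (to screen)): x=-31139/767 (≈-40.5984) theta=-5921/4602 (≈-1.2866)
Rounded to 4 decimal places: x = -40.5984

Answer: -40.5984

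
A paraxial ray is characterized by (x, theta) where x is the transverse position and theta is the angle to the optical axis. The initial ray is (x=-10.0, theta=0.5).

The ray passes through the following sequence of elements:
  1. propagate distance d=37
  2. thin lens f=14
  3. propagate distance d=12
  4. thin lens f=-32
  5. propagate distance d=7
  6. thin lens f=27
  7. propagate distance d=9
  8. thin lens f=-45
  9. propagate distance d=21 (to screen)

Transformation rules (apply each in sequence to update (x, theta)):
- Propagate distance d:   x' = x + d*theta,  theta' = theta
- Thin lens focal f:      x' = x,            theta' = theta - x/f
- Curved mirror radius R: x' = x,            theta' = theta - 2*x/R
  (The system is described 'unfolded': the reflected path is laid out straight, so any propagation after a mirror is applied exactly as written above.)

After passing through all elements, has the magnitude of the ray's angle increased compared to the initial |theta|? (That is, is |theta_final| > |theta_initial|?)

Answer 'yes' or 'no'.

Initial: x=-10.0000 theta=0.5000
After 1 (propagate distance d=37): x=8.5000 theta=0.5000
After 2 (thin lens f=14): x=8.5000 theta=-3/28 (≈-0.1071)
After 3 (propagate distance d=12): x=101/14 (≈7.2143) theta=-3/28 (≈-0.1071)
After 4 (thin lens f=-32): x=101/14 (≈7.2143) theta=53/448 (≈0.1183)
After 5 (propagate distance d=7): x=3603/448 (≈8.0424) theta=53/448 (≈0.1183)
After 6 (thin lens f=27): x=3603/448 (≈8.0424) theta=-181/1008 (≈-0.1796)
After 7 (propagate distance d=9): x=2879/448 (≈6.4263) theta=-181/1008 (≈-0.1796)
After 8 (thin lens f=-45): x=2879/448 (≈6.4263) theta=-247/6720 (≈-0.0368)
After 9 (propagate distance d=21 (to screen)): x=6333/1120 (≈5.6545) theta=-247/6720 (≈-0.0368)
|theta_initial|=0.5000 |theta_final|=247/6720 (≈0.0368) -> not increased

Answer: no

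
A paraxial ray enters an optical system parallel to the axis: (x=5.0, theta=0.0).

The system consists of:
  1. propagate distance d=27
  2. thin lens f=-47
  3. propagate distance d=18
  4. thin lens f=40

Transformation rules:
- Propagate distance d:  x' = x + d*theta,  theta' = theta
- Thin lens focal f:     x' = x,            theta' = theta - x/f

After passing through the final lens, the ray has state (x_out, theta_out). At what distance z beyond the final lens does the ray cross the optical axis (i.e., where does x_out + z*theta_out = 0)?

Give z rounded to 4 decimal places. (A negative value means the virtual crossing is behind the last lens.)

Initial: x=5.0000 theta=0.0000
After 1 (propagate distance d=27): x=5.0000 theta=0.0000
After 2 (thin lens f=-47): x=5.0000 theta=5/47 (≈0.1064)
After 3 (propagate distance d=18): x=325/47 (≈6.9149) theta=5/47 (≈0.1064)
After 4 (thin lens f=40): x=325/47 (≈6.9149) theta=-25/376 (≈-0.0665)
z_focus = -x_out/theta_out = -(325/47)/(-25/376) = 104.0000
Rounded to 4 decimal places: z = 104.0000

Answer: 104.0000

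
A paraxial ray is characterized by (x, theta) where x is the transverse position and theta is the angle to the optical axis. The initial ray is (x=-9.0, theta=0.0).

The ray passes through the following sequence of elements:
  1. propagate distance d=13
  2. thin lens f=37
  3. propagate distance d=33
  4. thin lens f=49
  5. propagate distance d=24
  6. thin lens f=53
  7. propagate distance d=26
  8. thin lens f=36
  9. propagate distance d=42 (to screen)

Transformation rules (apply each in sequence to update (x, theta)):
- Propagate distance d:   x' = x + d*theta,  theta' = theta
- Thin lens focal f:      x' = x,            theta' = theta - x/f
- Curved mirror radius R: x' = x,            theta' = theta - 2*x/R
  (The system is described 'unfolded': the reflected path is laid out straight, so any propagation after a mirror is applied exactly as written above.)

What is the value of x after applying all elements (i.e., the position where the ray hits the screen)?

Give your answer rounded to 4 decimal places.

Answer: 5.2238

Derivation:
Initial: x=-9.0000 theta=0.0000
After 1 (propagate distance d=13): x=-9.0000 theta=0.0000
After 2 (thin lens f=37): x=-9.0000 theta=9/37 (≈0.2432)
After 3 (propagate distance d=33): x=-36/37 (≈-0.9730) theta=9/37 (≈0.2432)
After 4 (thin lens f=49): x=-36/37 (≈-0.9730) theta=477/1813 (≈0.2631)
After 5 (propagate distance d=24): x=9684/1813 (≈5.3414) theta=477/1813 (≈0.2631)
After 6 (thin lens f=53): x=9684/1813 (≈5.3414) theta=15597/96089 (≈0.1623)
After 7 (propagate distance d=26): x=918774/96089 (≈9.5617) theta=15597/96089 (≈0.1623)
After 8 (thin lens f=36): x=918774/96089 (≈9.5617) theta=-19849/192178 (≈-0.1033)
After 9 (propagate distance d=42 (to screen)): x=501945/96089 (≈5.2238) theta=-19849/192178 (≈-0.1033)
Rounded to 4 decimal places: x = 5.2238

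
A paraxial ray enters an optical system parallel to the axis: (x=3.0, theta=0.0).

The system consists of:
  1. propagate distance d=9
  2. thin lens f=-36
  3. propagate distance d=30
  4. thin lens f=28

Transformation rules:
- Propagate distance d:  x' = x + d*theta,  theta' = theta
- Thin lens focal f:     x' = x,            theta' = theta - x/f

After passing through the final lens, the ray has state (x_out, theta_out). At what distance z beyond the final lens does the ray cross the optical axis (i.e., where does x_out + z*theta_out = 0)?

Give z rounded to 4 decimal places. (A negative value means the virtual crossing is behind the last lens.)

Initial: x=3.0000 theta=0.0000
After 1 (propagate distance d=9): x=3.0000 theta=0.0000
After 2 (thin lens f=-36): x=3.0000 theta=1/12 (≈0.0833)
After 3 (propagate distance d=30): x=5.5000 theta=1/12 (≈0.0833)
After 4 (thin lens f=28): x=5.5000 theta=-19/168 (≈-0.1131)
z_focus = -x_out/theta_out = -(5.5000)/(-19/168) = 924/19 ≈ 48.6316
Rounded to 4 decimal places: z = 48.6316

Answer: 48.6316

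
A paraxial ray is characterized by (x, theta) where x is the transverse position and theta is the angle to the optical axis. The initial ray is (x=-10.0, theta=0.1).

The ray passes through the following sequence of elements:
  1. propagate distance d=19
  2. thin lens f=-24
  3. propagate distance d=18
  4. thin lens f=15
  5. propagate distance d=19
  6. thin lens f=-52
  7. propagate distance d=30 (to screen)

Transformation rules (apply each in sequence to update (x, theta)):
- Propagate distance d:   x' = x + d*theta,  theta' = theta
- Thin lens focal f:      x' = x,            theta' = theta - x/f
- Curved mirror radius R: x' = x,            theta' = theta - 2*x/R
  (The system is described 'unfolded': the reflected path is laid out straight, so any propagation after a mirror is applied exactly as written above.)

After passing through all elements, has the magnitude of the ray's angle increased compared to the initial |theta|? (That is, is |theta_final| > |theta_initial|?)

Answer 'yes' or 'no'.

Answer: yes

Derivation:
Initial: x=-10.0000 theta=0.1000
After 1 (propagate distance d=19): x=-8.1000 theta=0.1000
After 2 (thin lens f=-24): x=-8.1000 theta=-0.2375
After 3 (propagate distance d=18): x=-12.3750 theta=-0.2375
After 4 (thin lens f=15): x=-12.3750 theta=0.5875
After 5 (propagate distance d=19): x=-1.2125 theta=0.5875
After 6 (thin lens f=-52): x=-1.2125 theta=2347/4160 (≈0.5642)
After 7 (propagate distance d=30 (to screen)): x=32683/2080 (≈15.7130) theta=2347/4160 (≈0.5642)
|theta_initial|=0.1000 |theta_final|=2347/4160 (≈0.5642) -> increased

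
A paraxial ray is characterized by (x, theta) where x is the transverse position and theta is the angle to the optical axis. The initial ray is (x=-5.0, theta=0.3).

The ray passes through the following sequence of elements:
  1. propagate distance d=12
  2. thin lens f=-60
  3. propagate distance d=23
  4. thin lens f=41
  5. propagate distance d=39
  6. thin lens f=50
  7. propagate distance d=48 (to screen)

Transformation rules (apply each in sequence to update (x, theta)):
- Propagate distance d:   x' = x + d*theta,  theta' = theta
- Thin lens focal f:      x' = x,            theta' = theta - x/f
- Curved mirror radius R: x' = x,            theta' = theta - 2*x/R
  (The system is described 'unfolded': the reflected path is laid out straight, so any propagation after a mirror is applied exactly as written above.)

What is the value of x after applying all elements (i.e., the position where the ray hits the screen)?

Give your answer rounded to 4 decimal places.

Initial: x=-5.0000 theta=0.3000
After 1 (propagate distance d=12): x=-1.4000 theta=0.3000
After 2 (thin lens f=-60): x=-1.4000 theta=83/300 (≈0.2767)
After 3 (propagate distance d=23): x=1489/300 (≈4.9633) theta=83/300 (≈0.2767)
After 4 (thin lens f=41): x=1489/300 (≈4.9633) theta=319/2050 (≈0.1556)
After 5 (propagate distance d=39): x=27139/2460 (≈11.0321) theta=319/2050 (≈0.1556)
After 6 (thin lens f=50): x=27139/2460 (≈11.0321) theta=-7999/123000 (≈-0.0650)
After 7 (propagate distance d=48 (to screen)): x=486499/61500 (≈7.9106) theta=-7999/123000 (≈-0.0650)
Rounded to 4 decimal places: x = 7.9106

Answer: 7.9106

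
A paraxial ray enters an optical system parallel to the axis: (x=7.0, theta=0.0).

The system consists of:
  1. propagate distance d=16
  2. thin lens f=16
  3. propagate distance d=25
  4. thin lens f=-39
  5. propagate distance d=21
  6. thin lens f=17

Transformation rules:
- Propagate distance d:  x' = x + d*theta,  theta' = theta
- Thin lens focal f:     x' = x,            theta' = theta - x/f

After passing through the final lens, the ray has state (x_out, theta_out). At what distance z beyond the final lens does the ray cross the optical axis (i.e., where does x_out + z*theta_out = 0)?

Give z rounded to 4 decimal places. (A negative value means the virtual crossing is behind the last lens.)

Initial: x=7.0000 theta=0.0000
After 1 (propagate distance d=16): x=7.0000 theta=0.0000
After 2 (thin lens f=16): x=7.0000 theta=-0.4375
After 3 (propagate distance d=25): x=-3.9375 theta=-0.4375
After 4 (thin lens f=-39): x=-3.9375 theta=-7/13 (≈-0.5385)
After 5 (propagate distance d=21): x=-3171/208 (≈-15.2452) theta=-7/13 (≈-0.5385)
After 6 (thin lens f=17): x=-3171/208 (≈-15.2452) theta=1267/3536 (≈0.3583)
z_focus = -x_out/theta_out = -(-3171/208)/(1267/3536) = 7701/181 ≈ 42.5470
Rounded to 4 decimal places: z = 42.5470

Answer: 42.5470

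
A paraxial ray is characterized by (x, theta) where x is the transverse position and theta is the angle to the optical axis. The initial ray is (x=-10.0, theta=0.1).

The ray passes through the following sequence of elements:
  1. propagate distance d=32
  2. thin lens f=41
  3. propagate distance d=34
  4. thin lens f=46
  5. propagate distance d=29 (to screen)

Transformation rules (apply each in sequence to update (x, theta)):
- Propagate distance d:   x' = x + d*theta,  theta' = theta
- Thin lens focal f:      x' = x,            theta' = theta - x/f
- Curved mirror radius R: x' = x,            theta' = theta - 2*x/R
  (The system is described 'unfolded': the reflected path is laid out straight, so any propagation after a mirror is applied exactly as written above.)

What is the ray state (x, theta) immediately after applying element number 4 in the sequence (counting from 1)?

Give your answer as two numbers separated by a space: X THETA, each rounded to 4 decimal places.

Initial: x=-10.0000 theta=0.1000
After 1 (propagate distance d=32): x=-6.8000 theta=0.1000
After 2 (thin lens f=41): x=-6.8000 theta=109/410 (≈0.2659)
After 3 (propagate distance d=34): x=459/205 (≈2.2390) theta=109/410 (≈0.2659)
After 4 (thin lens f=46): x=459/205 (≈2.2390) theta=1024/4715 (≈0.2172)
Rounded to 4 decimal places: x = 2.2390, theta = 0.2172

Answer: 2.2390 0.2172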